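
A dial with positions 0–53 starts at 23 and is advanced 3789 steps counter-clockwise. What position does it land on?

14

3789 − 70·54 = 9, so 3789 ≡ 9 (mod 54).
(23 − 9) mod 54 = 14.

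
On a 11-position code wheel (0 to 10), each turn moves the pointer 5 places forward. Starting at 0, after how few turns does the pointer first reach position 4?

The inverse of 5 mod 11 is 9 (since 5·9 = 45 ≡ 1).
So x ≡ 9·4 = 36 ≡ 3 (mod 11).

3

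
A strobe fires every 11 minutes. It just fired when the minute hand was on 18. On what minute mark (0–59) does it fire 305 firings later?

305·11 = 3355.
3355 mod 60 = 55 (since 55·60 = 3300).
(18 + 55) mod 60 = 13.

13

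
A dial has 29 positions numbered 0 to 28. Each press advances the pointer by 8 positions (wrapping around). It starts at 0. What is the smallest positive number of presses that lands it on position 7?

19

8⁻¹ ≡ 11 (mod 29) because 8·11 = 88 = 3·29 + 1.
So x ≡ 11·7 = 77 ≡ 19 (mod 29).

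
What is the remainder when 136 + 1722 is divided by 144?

1722 = 11·144 + 138, so 1722 mod 144 = 138.
(136 + 138) mod 144 = 130.

130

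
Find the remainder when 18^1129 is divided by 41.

By repeated squaring mod 41: 18^1≡18, 18^2≡37, 18^4≡16, 18^8≡10, 18^16≡18, 18^32≡37, 18^64≡16, 18^128≡10, 18^256≡18, 18^512≡37, 18^1024≡16.
1129 = 1 + 8 + 32 + 64 + 1024, so 18^1129 ≡ 18·10·37·16·16 ≡ 16 (mod 41).

16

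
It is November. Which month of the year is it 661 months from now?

661 mod 12 = 1 (since 55·12 = 660).
November + 1 month → December.

December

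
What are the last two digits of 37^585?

Successive squares of 37 mod 100: 37^1≡37, 37^2≡69, 37^4≡61, 37^8≡21, 37^16≡41, 37^32≡81, 37^64≡61, 37^128≡21, 37^256≡41, 37^512≡81.
585 = 1 + 8 + 64 + 512, so 37^585 ≡ 37·21·61·81 ≡ 57 (mod 100).

57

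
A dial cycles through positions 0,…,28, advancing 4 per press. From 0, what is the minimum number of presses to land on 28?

7

4⁻¹ ≡ 22 (mod 29) because 4·22 = 88 = 3·29 + 1.
Multiplying both sides by 22: x ≡ 22·28 = 616 ≡ 7 (mod 29).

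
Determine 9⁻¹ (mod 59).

46

59 = 6·9 + 5
9 = 1·5 + 4
5 = 1·4 + 1
4 = 4·1 + 0
Back-substituting gives 9·46 ≡ 1 (mod 59).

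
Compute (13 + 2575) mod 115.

58

2575 mod 115 = 45 (since 22·115 = 2530).
(13 + 45) mod 115 = 58.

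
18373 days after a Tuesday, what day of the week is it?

Sunday

18373 = 2624·7 + 5, so 18373 mod 7 = 5.
Tuesday + 5 days → Sunday.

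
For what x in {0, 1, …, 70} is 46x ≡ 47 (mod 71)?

18

The inverse of 46 mod 71 is 17 (since 46·17 = 782 ≡ 1).
So x ≡ 17·47 = 799 ≡ 18 (mod 71).
Check: 46·18 = 828 = 11·71 + 47.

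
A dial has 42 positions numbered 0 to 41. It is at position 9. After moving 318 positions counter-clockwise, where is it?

27

318 − 7·42 = 24, so 318 ≡ 24 (mod 42).
(9 − 24) mod 42 = 27.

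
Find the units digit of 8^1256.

6

Powers of 8 mod 10 repeat with period 4: 8, 4, 2, 6.
1256 leaves remainder 0 on division by 4, so 8^1256 ends in 6.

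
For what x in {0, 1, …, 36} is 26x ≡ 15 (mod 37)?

2

The inverse of 26 mod 37 is 10 (since 26·10 = 260 ≡ 1).
Multiplying both sides by 10: x ≡ 10·15 = 150 ≡ 2 (mod 37).
Check: 26·2 = 52 = 1·37 + 15.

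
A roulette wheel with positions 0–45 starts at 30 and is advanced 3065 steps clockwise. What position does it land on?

13

3065 mod 46 = 29 (since 66·46 = 3036).
(30 + 29) mod 46 = 13.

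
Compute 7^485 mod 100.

Square-and-reduce mod 100: 7^1≡7, 7^2≡49, 7^4≡1, 7^8≡1, 7^16≡1, 7^32≡1, 7^64≡1, 7^128≡1, 7^256≡1.
Since 485 = 1 + 4 + 32 + 64 + 128 + 256 in binary, 7^485 ≡ 7·1·1·1·1·1 ≡ 7 (mod 100).

7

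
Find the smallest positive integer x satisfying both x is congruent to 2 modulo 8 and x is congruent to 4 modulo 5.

34

x ≡ 4 (mod 5) gives x ∈ {4, 9, 14, 19, 24, 29, 34}.
The first of these with x mod 8 = 2 is 34.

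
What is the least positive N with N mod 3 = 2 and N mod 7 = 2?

x ≡ 2 (mod 3) gives x ∈ {2}.
The first of these with x mod 7 = 2 is 2.

2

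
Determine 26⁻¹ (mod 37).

10

37 = 1·26 + 11
26 = 2·11 + 4
11 = 2·4 + 3
4 = 1·3 + 1
3 = 3·1 + 0
Back-substituting gives 26·10 ≡ 1 (mod 37).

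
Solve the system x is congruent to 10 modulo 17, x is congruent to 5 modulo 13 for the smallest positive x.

x ≡ 5 (mod 13) gives x ∈ {5, 18, 31, 44}.
The first of these with x mod 17 = 10 is 44.

44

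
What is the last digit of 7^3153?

7

The units digit of 7^n cycles with period 4: 7, 9, 3, 1, …
3153 mod 4 = 1, so the last digit matches 7^1 = 7.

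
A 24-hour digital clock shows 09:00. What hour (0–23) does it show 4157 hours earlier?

4

Dividing 4157 by 24 gives quotient 173 and remainder 5.
(9 − 5) mod 24 = 4.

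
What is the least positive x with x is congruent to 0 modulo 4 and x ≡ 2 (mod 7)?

16

Since 7·3 ≡ 1 (mod 4), take x = 2 + 7·((0−2)·3 mod 4) = 2 + 7·2 = 16.
Check: 16 mod 4 = 0, 16 mod 7 = 2.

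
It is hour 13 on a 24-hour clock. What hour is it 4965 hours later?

10

Dividing 4965 by 24 gives quotient 206 and remainder 21.
(13 + 21) mod 24 = 10.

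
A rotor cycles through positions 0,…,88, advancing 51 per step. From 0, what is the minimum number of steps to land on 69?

The inverse of 51 mod 89 is 7 (since 51·7 = 357 ≡ 1).
Multiplying both sides by 7: x ≡ 7·69 = 483 ≡ 38 (mod 89).
Check: 51·38 = 1938 = 21·89 + 69.

38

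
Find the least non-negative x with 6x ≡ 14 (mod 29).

12

The inverse of 6 mod 29 is 5 (since 6·5 = 30 ≡ 1).
So x ≡ 5·14 = 70 ≡ 12 (mod 29).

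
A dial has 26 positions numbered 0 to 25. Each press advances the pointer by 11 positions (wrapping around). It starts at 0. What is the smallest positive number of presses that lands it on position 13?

11⁻¹ ≡ 19 (mod 26) because 11·19 = 209 = 8·26 + 1.
Multiplying both sides by 19: x ≡ 19·13 = 247 ≡ 13 (mod 26).
Check: 11·13 = 143 = 5·26 + 13.

13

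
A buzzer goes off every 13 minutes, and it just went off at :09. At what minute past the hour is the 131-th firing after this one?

131·13 = 1703.
1703 mod 60 = 23 (since 28·60 = 1680).
(9 + 23) mod 60 = 32.

32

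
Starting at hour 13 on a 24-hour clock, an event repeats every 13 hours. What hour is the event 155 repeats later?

12

155·13 = 2015.
Dividing 2015 by 24 gives quotient 83 and remainder 23.
(13 + 23) mod 24 = 12.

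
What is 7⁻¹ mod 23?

23 = 3·7 + 2
7 = 3·2 + 1
2 = 2·1 + 0
Back-substituting gives 7·10 ≡ 1 (mod 23).

10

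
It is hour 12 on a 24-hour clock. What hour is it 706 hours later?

22

Dividing 706 by 24 gives quotient 29 and remainder 10.
(12 + 10) mod 24 = 22.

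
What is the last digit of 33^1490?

9

The units digit of 33^n cycles with period 4: 3, 9, 7, 1, …
1490 leaves remainder 2 on division by 4, so 33^1490 ends in 9.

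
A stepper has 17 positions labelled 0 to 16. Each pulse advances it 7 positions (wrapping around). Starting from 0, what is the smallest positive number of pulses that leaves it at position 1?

17 = 2·7 + 3
7 = 2·3 + 1
3 = 3·1 + 0
Back-substituting gives 7·5 ≡ 1 (mod 17).

5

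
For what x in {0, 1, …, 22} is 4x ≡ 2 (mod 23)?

The inverse of 4 mod 23 is 6 (since 4·6 = 24 ≡ 1).
Multiplying both sides by 6: x ≡ 6·2 = 12 ≡ 12 (mod 23).
Check: 4·12 = 48 = 2·23 + 2.

12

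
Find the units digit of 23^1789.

Last digits of 3^n: 3, 9, 7, 1 (period 4).
1789 mod 4 = 1, so the last digit matches 3^1 = 3.

3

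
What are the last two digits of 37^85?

By repeated squaring mod 100: 37^1≡37, 37^2≡69, 37^4≡61, 37^8≡21, 37^16≡41, 37^32≡81, 37^64≡61.
85 = 1 + 4 + 16 + 64, so 37^85 ≡ 37·61·41·61 ≡ 57 (mod 100).

57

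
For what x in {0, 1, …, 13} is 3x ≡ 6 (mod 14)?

2

3⁻¹ ≡ 5 (mod 14) because 3·5 = 15 = 1·14 + 1.
So x ≡ 5·6 = 30 ≡ 2 (mod 14).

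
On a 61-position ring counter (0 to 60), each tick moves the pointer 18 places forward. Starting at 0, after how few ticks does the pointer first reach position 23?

The inverse of 18 mod 61 is 17 (since 18·17 = 306 ≡ 1).
So x ≡ 17·23 = 391 ≡ 25 (mod 61).

25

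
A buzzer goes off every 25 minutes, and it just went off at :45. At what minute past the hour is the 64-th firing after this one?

64·25 = 1600.
1600 mod 60 = 40 (since 26·60 = 1560).
(45 + 40) mod 60 = 25.

25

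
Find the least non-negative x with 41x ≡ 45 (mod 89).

41⁻¹ ≡ 76 (mod 89) because 41·76 = 3116 = 35·89 + 1.
So x ≡ 76·45 = 3420 ≡ 38 (mod 89).

38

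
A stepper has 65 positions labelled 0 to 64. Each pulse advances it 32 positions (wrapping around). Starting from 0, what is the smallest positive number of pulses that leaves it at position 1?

65 = 2·32 + 1
32 = 32·1 + 0
Back-substituting gives 32·63 ≡ 1 (mod 65).

63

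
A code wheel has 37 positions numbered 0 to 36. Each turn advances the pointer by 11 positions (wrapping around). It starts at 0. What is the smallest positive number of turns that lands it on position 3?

7

11⁻¹ ≡ 27 (mod 37) because 11·27 = 297 = 8·37 + 1.
So x ≡ 27·3 = 81 ≡ 7 (mod 37).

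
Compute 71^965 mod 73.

Successive squares of 71 mod 73: 71^1≡71, 71^2≡4, 71^4≡16, 71^8≡37, 71^16≡55, 71^32≡32, 71^64≡2, 71^128≡4, 71^256≡16, 71^512≡37.
Since 965 = 1 + 4 + 64 + 128 + 256 + 512 in binary, 71^965 ≡ 71·16·2·4·16·37 ≡ 69 (mod 73).

69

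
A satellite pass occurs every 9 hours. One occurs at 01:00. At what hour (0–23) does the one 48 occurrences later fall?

48·9 = 432.
432 = 18·24 + 0, so 432 mod 24 = 0.
(1 + 0) mod 24 = 1.

1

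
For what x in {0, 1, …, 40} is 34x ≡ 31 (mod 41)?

The inverse of 34 mod 41 is 35 (since 34·35 = 1190 ≡ 1).
Multiplying both sides by 35: x ≡ 35·31 = 1085 ≡ 19 (mod 41).

19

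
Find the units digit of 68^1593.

Last digits of 8^n: 8, 4, 2, 6 (period 4).
1593 mod 4 = 1, so the last digit matches 8^1 = 8.

8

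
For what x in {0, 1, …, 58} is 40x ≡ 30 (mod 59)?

45

40⁻¹ ≡ 31 (mod 59) because 40·31 = 1240 = 21·59 + 1.
Multiplying both sides by 31: x ≡ 31·30 = 930 ≡ 45 (mod 59).
Check: 40·45 = 1800 = 30·59 + 30.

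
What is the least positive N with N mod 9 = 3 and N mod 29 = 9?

x ≡ 3 (mod 9) gives x ∈ {3, 12, 21, 30, 39, 48, 57, 66, …}.
The first of these with x mod 29 = 9 is 183.

183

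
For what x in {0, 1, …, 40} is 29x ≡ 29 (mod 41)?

1

29⁻¹ ≡ 17 (mod 41) because 29·17 = 493 = 12·41 + 1.
So x ≡ 17·29 = 493 ≡ 1 (mod 41).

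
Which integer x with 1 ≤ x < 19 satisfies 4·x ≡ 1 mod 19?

5

4·5 = 20 = 1·19 + 1, so 4⁻¹ ≡ 5 (mod 19).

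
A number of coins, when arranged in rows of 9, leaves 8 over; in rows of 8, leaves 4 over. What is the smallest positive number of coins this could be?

Since 8·8 ≡ 1 (mod 9), take x = 4 + 8·((8−4)·8 mod 9) = 4 + 8·5 = 44.
Check: 44 mod 9 = 8, 44 mod 8 = 4.

44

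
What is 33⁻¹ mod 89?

33·27 = 891 = 10·89 + 1, so 33⁻¹ ≡ 27 (mod 89).

27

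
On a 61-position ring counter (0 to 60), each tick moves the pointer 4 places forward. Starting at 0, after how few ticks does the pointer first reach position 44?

11

4⁻¹ ≡ 46 (mod 61) because 4·46 = 184 = 3·61 + 1.
Multiplying both sides by 46: x ≡ 46·44 = 2024 ≡ 11 (mod 61).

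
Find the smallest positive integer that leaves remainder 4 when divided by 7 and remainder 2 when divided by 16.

18

x ≡ 4 (mod 7) gives x ∈ {4, 11, 18}.
The first of these with x mod 16 = 2 is 18.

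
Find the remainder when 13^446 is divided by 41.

Successive squares of 13 mod 41: 13^1≡13, 13^2≡5, 13^4≡25, 13^8≡10, 13^16≡18, 13^32≡37, 13^64≡16, 13^128≡10, 13^256≡18.
Since 446 = 2 + 4 + 8 + 16 + 32 + 128 + 256 in binary, 13^446 ≡ 5·25·10·18·37·10·18 ≡ 2 (mod 41).

2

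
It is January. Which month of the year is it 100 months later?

May

100 = 8·12 + 4, so 100 mod 12 = 4.
January + 4 months → May.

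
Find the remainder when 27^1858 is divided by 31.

2

Successive squares of 27 mod 31: 27^1≡27, 27^2≡16, 27^4≡8, 27^8≡2, 27^16≡4, 27^32≡16, 27^64≡8, 27^128≡2, 27^256≡4, 27^512≡16, 27^1024≡8.
Since 1858 = 2 + 64 + 256 + 512 + 1024 in binary, 27^1858 ≡ 16·8·4·16·8 ≡ 2 (mod 31).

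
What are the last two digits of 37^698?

29

By repeated squaring mod 100: 37^1≡37, 37^2≡69, 37^4≡61, 37^8≡21, 37^16≡41, 37^32≡81, 37^64≡61, 37^128≡21, 37^256≡41, 37^512≡81.
Since 698 = 2 + 8 + 16 + 32 + 128 + 512 in binary, 37^698 ≡ 69·21·41·81·21·81 ≡ 29 (mod 100).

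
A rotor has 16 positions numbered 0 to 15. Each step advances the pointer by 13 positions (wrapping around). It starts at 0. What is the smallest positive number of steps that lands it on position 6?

14

The inverse of 13 mod 16 is 5 (since 13·5 = 65 ≡ 1).
So x ≡ 5·6 = 30 ≡ 14 (mod 16).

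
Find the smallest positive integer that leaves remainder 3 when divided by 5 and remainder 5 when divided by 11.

38

x ≡ 3 (mod 5) gives x ∈ {3, 8, 13, 18, 23, 28, 33, 38}.
The first of these with x mod 11 = 5 is 38.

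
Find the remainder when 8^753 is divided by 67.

5

By repeated squaring mod 67: 8^1≡8, 8^2≡64, 8^4≡9, 8^8≡14, 8^16≡62, 8^32≡25, 8^64≡22, 8^128≡15, 8^256≡24, 8^512≡40.
Since 753 = 1 + 16 + 32 + 64 + 128 + 512 in binary, 8^753 ≡ 8·62·25·22·15·40 ≡ 5 (mod 67).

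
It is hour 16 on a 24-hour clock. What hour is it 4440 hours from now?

4440 mod 24 = 0 (since 185·24 = 4440).
(16 + 0) mod 24 = 16.

16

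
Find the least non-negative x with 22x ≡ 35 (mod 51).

22⁻¹ ≡ 7 (mod 51) because 22·7 = 154 = 3·51 + 1.
So x ≡ 7·35 = 245 ≡ 41 (mod 51).
Check: 22·41 = 902 = 17·51 + 35.

41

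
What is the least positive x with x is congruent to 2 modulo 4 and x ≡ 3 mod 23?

26

x ≡ 2 (mod 4) gives x ∈ {2, 6, 10, 14, 18, 22, 26}.
The first of these with x mod 23 = 3 is 26.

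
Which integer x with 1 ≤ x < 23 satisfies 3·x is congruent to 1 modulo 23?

8

23 = 7·3 + 2
3 = 1·2 + 1
2 = 2·1 + 0
Back-substituting gives 3·8 ≡ 1 (mod 23).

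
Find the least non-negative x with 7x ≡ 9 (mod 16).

The inverse of 7 mod 16 is 7 (since 7·7 = 49 ≡ 1).
Multiplying both sides by 7: x ≡ 7·9 = 63 ≡ 15 (mod 16).

15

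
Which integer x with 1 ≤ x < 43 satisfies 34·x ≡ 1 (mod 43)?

43 = 1·34 + 9
34 = 3·9 + 7
9 = 1·7 + 2
7 = 3·2 + 1
2 = 2·1 + 0
Back-substituting gives 34·19 ≡ 1 (mod 43).

19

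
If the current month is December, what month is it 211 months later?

July

211 mod 12 = 7 (since 17·12 = 204).
December + 7 months → July.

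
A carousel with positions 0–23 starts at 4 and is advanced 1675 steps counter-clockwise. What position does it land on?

1675 − 69·24 = 19, so 1675 ≡ 19 (mod 24).
(4 − 19) mod 24 = 9.

9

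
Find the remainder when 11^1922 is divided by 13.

4

Successive squares of 11 mod 13: 11^1≡11, 11^2≡4, 11^4≡3, 11^8≡9, 11^16≡3, 11^32≡9, 11^64≡3, 11^128≡9, 11^256≡3, 11^512≡9, 11^1024≡3.
1922 = 2 + 128 + 256 + 512 + 1024, so 11^1922 ≡ 4·9·3·9·3 ≡ 4 (mod 13).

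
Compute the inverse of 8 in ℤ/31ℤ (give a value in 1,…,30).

31 = 3·8 + 7
8 = 1·7 + 1
7 = 7·1 + 0
Back-substituting gives 8·4 ≡ 1 (mod 31).

4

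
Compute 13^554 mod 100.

89

Square-and-reduce mod 100: 13^1≡13, 13^2≡69, 13^4≡61, 13^8≡21, 13^16≡41, 13^32≡81, 13^64≡61, 13^128≡21, 13^256≡41, 13^512≡81.
554 = 2 + 8 + 32 + 512, so 13^554 ≡ 69·21·81·81 ≡ 89 (mod 100).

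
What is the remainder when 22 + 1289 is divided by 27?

Dividing 1289 by 27 gives quotient 47 and remainder 20.
(22 + 20) mod 27 = 15.

15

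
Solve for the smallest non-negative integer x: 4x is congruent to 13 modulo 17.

16

4⁻¹ ≡ 13 (mod 17) because 4·13 = 52 = 3·17 + 1.
Multiplying both sides by 13: x ≡ 13·13 = 169 ≡ 16 (mod 17).
Check: 4·16 = 64 = 3·17 + 13.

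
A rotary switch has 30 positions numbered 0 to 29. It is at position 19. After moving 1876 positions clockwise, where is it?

Dividing 1876 by 30 gives quotient 62 and remainder 16.
(19 + 16) mod 30 = 5.

5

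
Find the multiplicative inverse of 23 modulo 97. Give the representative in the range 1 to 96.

38

23·38 = 874 = 9·97 + 1, so 23⁻¹ ≡ 38 (mod 97).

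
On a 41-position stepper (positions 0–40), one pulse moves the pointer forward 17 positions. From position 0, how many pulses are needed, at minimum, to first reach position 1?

41 = 2·17 + 7
17 = 2·7 + 3
7 = 2·3 + 1
3 = 3·1 + 0
Back-substituting gives 17·29 ≡ 1 (mod 41).

29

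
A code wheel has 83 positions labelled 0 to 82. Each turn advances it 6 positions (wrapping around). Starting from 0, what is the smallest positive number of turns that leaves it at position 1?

14

83 = 13·6 + 5
6 = 1·5 + 1
5 = 5·1 + 0
Back-substituting gives 6·14 ≡ 1 (mod 83).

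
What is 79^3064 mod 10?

1

The units digit of 79^n cycles with period 2: 9, 1, …
3064 leaves remainder 0 on division by 2, so 79^3064 ends in 1.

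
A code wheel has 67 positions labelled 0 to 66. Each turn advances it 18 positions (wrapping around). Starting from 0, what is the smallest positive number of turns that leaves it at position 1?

18·41 = 738 = 11·67 + 1, so 18⁻¹ ≡ 41 (mod 67).

41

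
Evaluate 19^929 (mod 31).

18

Square-and-reduce mod 31: 19^1≡19, 19^2≡20, 19^4≡28, 19^8≡9, 19^16≡19, 19^32≡20, 19^64≡28, 19^128≡9, 19^256≡19, 19^512≡20.
Since 929 = 1 + 32 + 128 + 256 + 512 in binary, 19^929 ≡ 19·20·9·19·20 ≡ 18 (mod 31).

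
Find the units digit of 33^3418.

9

The units digit of 33^n cycles with period 4: 3, 9, 7, 1, …
3418 leaves remainder 2 on division by 4, so 33^3418 ends in 9.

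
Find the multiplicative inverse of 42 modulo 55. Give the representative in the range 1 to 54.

38

42·38 = 1596 = 29·55 + 1, so 42⁻¹ ≡ 38 (mod 55).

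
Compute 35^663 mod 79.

78

Square-and-reduce mod 79: 35^1≡35, 35^2≡40, 35^4≡20, 35^8≡5, 35^16≡25, 35^32≡72, 35^64≡49, 35^128≡31, 35^256≡13, 35^512≡11.
Since 663 = 1 + 2 + 4 + 16 + 128 + 512 in binary, 35^663 ≡ 35·40·20·25·31·11 ≡ 78 (mod 79).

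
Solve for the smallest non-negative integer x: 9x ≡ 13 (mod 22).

The inverse of 9 mod 22 is 5 (since 9·5 = 45 ≡ 1).
Multiplying both sides by 5: x ≡ 5·13 = 65 ≡ 21 (mod 22).

21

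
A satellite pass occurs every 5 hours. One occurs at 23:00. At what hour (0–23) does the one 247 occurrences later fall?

247·5 = 1235.
1235 − 51·24 = 11, so 1235 ≡ 11 (mod 24).
(23 + 11) mod 24 = 10.

10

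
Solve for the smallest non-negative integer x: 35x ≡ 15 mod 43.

25

35⁻¹ ≡ 16 (mod 43) because 35·16 = 560 = 13·43 + 1.
Multiplying both sides by 16: x ≡ 16·15 = 240 ≡ 25 (mod 43).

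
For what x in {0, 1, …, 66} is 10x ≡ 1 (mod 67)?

The inverse of 10 mod 67 is 47 (since 10·47 = 470 ≡ 1).
So x ≡ 47·1 = 47 ≡ 47 (mod 67).
Check: 10·47 = 470 = 7·67 + 1.

47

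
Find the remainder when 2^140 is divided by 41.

1

Square-and-reduce mod 41: 2^1≡2, 2^2≡4, 2^4≡16, 2^8≡10, 2^16≡18, 2^32≡37, 2^64≡16, 2^128≡10.
140 = 4 + 8 + 128, so 2^140 ≡ 16·10·10 ≡ 1 (mod 41).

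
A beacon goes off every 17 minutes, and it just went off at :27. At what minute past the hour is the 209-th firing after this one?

40

209·17 = 3553.
3553 mod 60 = 13 (since 59·60 = 3540).
(27 + 13) mod 60 = 40.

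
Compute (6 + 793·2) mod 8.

793·2 = 1586.
1586 = 198·8 + 2, so 1586 mod 8 = 2.
(6 + 2) mod 8 = 0.

0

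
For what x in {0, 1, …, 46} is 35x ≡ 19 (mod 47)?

18

35⁻¹ ≡ 43 (mod 47) because 35·43 = 1505 = 32·47 + 1.
Multiplying both sides by 43: x ≡ 43·19 = 817 ≡ 18 (mod 47).
Check: 35·18 = 630 = 13·47 + 19.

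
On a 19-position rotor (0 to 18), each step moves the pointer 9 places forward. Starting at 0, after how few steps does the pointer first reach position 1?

17

The inverse of 9 mod 19 is 17 (since 9·17 = 153 ≡ 1).
So x ≡ 17·1 = 17 ≡ 17 (mod 19).
Check: 9·17 = 153 = 8·19 + 1.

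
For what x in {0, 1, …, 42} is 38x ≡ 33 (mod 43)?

2

38⁻¹ ≡ 17 (mod 43) because 38·17 = 646 = 15·43 + 1.
Multiplying both sides by 17: x ≡ 17·33 = 561 ≡ 2 (mod 43).
Check: 38·2 = 76 = 1·43 + 33.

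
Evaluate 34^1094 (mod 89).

By repeated squaring mod 89: 34^1≡34, 34^2≡88, 34^4≡1, 34^8≡1, 34^16≡1, 34^32≡1, 34^64≡1, 34^128≡1, 34^256≡1, 34^512≡1, 34^1024≡1.
Since 1094 = 2 + 4 + 64 + 1024 in binary, 34^1094 ≡ 88·1·1·1 ≡ 88 (mod 89).

88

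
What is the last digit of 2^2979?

The units digit of 2^n cycles with period 4: 2, 4, 8, 6, …
2979 mod 4 = 3, so the last digit matches 2^3 = 8.

8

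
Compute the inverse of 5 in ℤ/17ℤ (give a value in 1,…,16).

17 = 3·5 + 2
5 = 2·2 + 1
2 = 2·1 + 0
Back-substituting gives 5·7 ≡ 1 (mod 17).

7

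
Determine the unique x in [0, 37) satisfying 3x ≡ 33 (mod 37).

11

The inverse of 3 mod 37 is 25 (since 3·25 = 75 ≡ 1).
So x ≡ 25·33 = 825 ≡ 11 (mod 37).
Check: 3·11 = 33 = 0·37 + 33.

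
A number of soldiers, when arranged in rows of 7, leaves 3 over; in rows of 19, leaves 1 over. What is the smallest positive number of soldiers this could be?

x ≡ 3 (mod 7) gives x ∈ {3, 10, 17, 24, 31, 38, 45, 52, …}.
The first of these with x mod 19 = 1 is 115.

115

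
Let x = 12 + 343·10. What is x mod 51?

25

343·10 = 3430.
3430 = 67·51 + 13, so 3430 mod 51 = 13.
(12 + 13) mod 51 = 25.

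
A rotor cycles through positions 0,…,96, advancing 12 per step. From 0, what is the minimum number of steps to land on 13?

90

12⁻¹ ≡ 89 (mod 97) because 12·89 = 1068 = 11·97 + 1.
Multiplying both sides by 89: x ≡ 89·13 = 1157 ≡ 90 (mod 97).
Check: 12·90 = 1080 = 11·97 + 13.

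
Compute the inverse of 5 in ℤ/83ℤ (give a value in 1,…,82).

50

83 = 16·5 + 3
5 = 1·3 + 2
3 = 1·2 + 1
2 = 2·1 + 0
Back-substituting gives 5·50 ≡ 1 (mod 83).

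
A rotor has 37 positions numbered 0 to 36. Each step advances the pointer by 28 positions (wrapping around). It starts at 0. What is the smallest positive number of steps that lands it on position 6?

24

The inverse of 28 mod 37 is 4 (since 28·4 = 112 ≡ 1).
Multiplying both sides by 4: x ≡ 4·6 = 24 ≡ 24 (mod 37).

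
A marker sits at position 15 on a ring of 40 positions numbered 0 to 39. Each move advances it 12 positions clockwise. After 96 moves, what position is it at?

7

96·12 = 1152.
Dividing 1152 by 40 gives quotient 28 and remainder 32.
(15 + 32) mod 40 = 7.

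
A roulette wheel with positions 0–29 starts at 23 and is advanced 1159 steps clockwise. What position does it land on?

12

1159 − 38·30 = 19, so 1159 ≡ 19 (mod 30).
(23 + 19) mod 30 = 12.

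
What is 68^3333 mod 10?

8

Powers of 8 mod 10 repeat with period 4: 8, 4, 2, 6.
3333 leaves remainder 1 on division by 4, so 68^3333 ends in 8.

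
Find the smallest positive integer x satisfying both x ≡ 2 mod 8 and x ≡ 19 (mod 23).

42

x ≡ 2 (mod 8) gives x ∈ {2, 10, 18, 26, 34, 42}.
The first of these with x mod 23 = 19 is 42.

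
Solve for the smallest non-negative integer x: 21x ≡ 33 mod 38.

7

21⁻¹ ≡ 29 (mod 38) because 21·29 = 609 = 16·38 + 1.
Multiplying both sides by 29: x ≡ 29·33 = 957 ≡ 7 (mod 38).
Check: 21·7 = 147 = 3·38 + 33.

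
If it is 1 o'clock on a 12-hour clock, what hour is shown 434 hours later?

3

434 − 36·12 = 2, so 434 ≡ 2 (mod 12).
1 + 2 → 3 on a 12-hour dial.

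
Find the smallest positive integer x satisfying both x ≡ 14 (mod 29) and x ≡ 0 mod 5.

130

Since 5·6 ≡ 1 (mod 29), take x = 0 + 5·((14−0)·6 mod 29) = 0 + 5·26 = 130.
Check: 130 mod 29 = 14, 130 mod 5 = 0.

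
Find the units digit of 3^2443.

The units digit of 3^n cycles with period 4: 3, 9, 7, 1, …
2443 mod 4 = 3, so the last digit matches 3^3 = 7.

7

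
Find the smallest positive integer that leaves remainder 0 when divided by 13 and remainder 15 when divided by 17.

117

x ≡ 0 (mod 13) gives x ∈ {0, 13, 26, 39, 52, 65, 78, 91, …}.
The first of these with x mod 17 = 15 is 117.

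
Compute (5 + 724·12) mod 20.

13

724·12 = 8688.
8688 − 434·20 = 8, so 8688 ≡ 8 (mod 20).
(5 + 8) mod 20 = 13.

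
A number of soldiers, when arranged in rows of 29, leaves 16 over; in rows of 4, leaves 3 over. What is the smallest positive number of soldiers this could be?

x ≡ 3 (mod 4) gives x ∈ {3, 7, 11, 15, 19, 23, 27, 31, …}.
The first of these with x mod 29 = 16 is 103.

103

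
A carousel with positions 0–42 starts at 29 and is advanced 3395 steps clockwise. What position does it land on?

3395 mod 43 = 41 (since 78·43 = 3354).
(29 + 41) mod 43 = 27.

27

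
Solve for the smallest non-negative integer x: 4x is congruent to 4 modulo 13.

1

4⁻¹ ≡ 10 (mod 13) because 4·10 = 40 = 3·13 + 1.
Multiplying both sides by 10: x ≡ 10·4 = 40 ≡ 1 (mod 13).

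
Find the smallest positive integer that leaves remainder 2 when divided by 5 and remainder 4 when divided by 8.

12

x ≡ 2 (mod 5) gives x ∈ {2, 7, 12}.
The first of these with x mod 8 = 4 is 12.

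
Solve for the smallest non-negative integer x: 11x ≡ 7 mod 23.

9

The inverse of 11 mod 23 is 21 (since 11·21 = 231 ≡ 1).
Multiplying both sides by 21: x ≡ 21·7 = 147 ≡ 9 (mod 23).
Check: 11·9 = 99 = 4·23 + 7.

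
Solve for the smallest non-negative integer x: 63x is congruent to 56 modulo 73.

The inverse of 63 mod 73 is 51 (since 63·51 = 3213 ≡ 1).
Multiplying both sides by 51: x ≡ 51·56 = 2856 ≡ 9 (mod 73).

9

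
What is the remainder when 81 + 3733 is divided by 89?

76

Dividing 3733 by 89 gives quotient 41 and remainder 84.
(81 + 84) mod 89 = 76.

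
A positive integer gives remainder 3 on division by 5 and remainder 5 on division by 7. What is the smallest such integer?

33

Since 7·3 ≡ 1 (mod 5), take x = 5 + 7·((3−5)·3 mod 5) = 5 + 7·4 = 33.
Check: 33 mod 5 = 3, 33 mod 7 = 5.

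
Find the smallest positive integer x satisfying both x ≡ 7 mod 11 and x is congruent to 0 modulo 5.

40

Since 5·9 ≡ 1 (mod 11), take x = 0 + 5·((7−0)·9 mod 11) = 0 + 5·8 = 40.
Check: 40 mod 11 = 7, 40 mod 5 = 0.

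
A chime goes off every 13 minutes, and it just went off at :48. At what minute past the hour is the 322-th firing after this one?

322·13 = 4186.
Dividing 4186 by 60 gives quotient 69 and remainder 46.
(48 + 46) mod 60 = 34.

34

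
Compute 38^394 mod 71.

Square-and-reduce mod 71: 38^1≡38, 38^2≡24, 38^4≡8, 38^8≡64, 38^16≡49, 38^32≡58, 38^64≡27, 38^128≡19, 38^256≡6.
394 = 2 + 8 + 128 + 256, so 38^394 ≡ 24·64·19·6 ≡ 18 (mod 71).

18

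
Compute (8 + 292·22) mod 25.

7

292·22 = 6424.
Dividing 6424 by 25 gives quotient 256 and remainder 24.
(8 + 24) mod 25 = 7.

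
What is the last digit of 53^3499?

7

Powers of 3 mod 10 repeat with period 4: 3, 9, 7, 1.
3499 mod 4 = 3, so the last digit matches 3^3 = 7.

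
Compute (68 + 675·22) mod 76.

675·22 = 14850.
14850 mod 76 = 30 (since 195·76 = 14820).
(68 + 30) mod 76 = 22.

22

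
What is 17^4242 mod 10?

Powers of 7 mod 10 repeat with period 4: 7, 9, 3, 1.
4242 mod 4 = 2, so the last digit matches 7^2 = 9.

9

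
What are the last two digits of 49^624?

01

By repeated squaring mod 100: 49^1≡49, 49^2≡1, 49^4≡1, 49^8≡1, 49^16≡1, 49^32≡1, 49^64≡1, 49^128≡1, 49^256≡1, 49^512≡1.
Since 624 = 16 + 32 + 64 + 512 in binary, 49^624 ≡ 1·1·1·1 ≡ 1 (mod 100).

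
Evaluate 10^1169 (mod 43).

36

Square-and-reduce mod 43: 10^1≡10, 10^2≡14, 10^4≡24, 10^8≡17, 10^16≡31, 10^32≡15, 10^64≡10, 10^128≡14, 10^256≡24, 10^512≡17, 10^1024≡31.
Since 1169 = 1 + 16 + 128 + 1024 in binary, 10^1169 ≡ 10·31·14·31 ≡ 36 (mod 43).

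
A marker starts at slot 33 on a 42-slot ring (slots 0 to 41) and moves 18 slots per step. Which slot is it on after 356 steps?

356·18 = 6408.
Dividing 6408 by 42 gives quotient 152 and remainder 24.
(33 + 24) mod 42 = 15.

15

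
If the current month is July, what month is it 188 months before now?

188 mod 12 = 8 (since 15·12 = 180).
July − 8 months → November.

November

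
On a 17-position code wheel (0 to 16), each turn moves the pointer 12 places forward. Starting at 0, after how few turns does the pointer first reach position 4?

6

The inverse of 12 mod 17 is 10 (since 12·10 = 120 ≡ 1).
Multiplying both sides by 10: x ≡ 10·4 = 40 ≡ 6 (mod 17).
Check: 12·6 = 72 = 4·17 + 4.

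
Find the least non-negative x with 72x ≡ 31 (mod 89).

61

72⁻¹ ≡ 68 (mod 89) because 72·68 = 4896 = 55·89 + 1.
So x ≡ 68·31 = 2108 ≡ 61 (mod 89).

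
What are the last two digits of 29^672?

Successive squares of 29 mod 100: 29^1≡29, 29^2≡41, 29^4≡81, 29^8≡61, 29^16≡21, 29^32≡41, 29^64≡81, 29^128≡61, 29^256≡21, 29^512≡41.
Since 672 = 32 + 128 + 512 in binary, 29^672 ≡ 41·61·41 ≡ 41 (mod 100).

41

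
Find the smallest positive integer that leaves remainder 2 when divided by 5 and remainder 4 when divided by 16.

52

Since 16·1 ≡ 1 (mod 5), take x = 4 + 16·((2−4)·1 mod 5) = 4 + 16·3 = 52.
Check: 52 mod 5 = 2, 52 mod 16 = 4.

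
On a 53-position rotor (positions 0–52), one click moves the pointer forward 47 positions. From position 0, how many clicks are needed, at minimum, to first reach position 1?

53 = 1·47 + 6
47 = 7·6 + 5
6 = 1·5 + 1
5 = 5·1 + 0
Back-substituting gives 47·44 ≡ 1 (mod 53).

44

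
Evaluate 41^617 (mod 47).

40

Successive squares of 41 mod 47: 41^1≡41, 41^2≡36, 41^4≡27, 41^8≡24, 41^16≡12, 41^32≡3, 41^64≡9, 41^128≡34, 41^256≡28, 41^512≡32.
617 = 1 + 8 + 32 + 64 + 512, so 41^617 ≡ 41·24·3·9·32 ≡ 40 (mod 47).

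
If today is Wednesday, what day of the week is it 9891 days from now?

Wednesday

9891 − 1413·7 = 0, so 9891 ≡ 0 (mod 7).
Wednesday + 0 days → Wednesday.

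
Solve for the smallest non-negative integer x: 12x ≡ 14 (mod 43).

12⁻¹ ≡ 18 (mod 43) because 12·18 = 216 = 5·43 + 1.
Multiplying both sides by 18: x ≡ 18·14 = 252 ≡ 37 (mod 43).

37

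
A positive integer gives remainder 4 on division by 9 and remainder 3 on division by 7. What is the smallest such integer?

31

x ≡ 3 (mod 7) gives x ∈ {3, 10, 17, 24, 31}.
The first of these with x mod 9 = 4 is 31.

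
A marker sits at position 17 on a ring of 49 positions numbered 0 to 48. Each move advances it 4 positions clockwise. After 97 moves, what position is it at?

97·4 = 388.
Dividing 388 by 49 gives quotient 7 and remainder 45.
(17 + 45) mod 49 = 13.

13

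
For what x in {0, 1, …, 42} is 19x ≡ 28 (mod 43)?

6

19⁻¹ ≡ 34 (mod 43) because 19·34 = 646 = 15·43 + 1.
Multiplying both sides by 34: x ≡ 34·28 = 952 ≡ 6 (mod 43).
Check: 19·6 = 114 = 2·43 + 28.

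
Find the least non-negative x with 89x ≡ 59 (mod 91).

The inverse of 89 mod 91 is 45 (since 89·45 = 4005 ≡ 1).
So x ≡ 45·59 = 2655 ≡ 16 (mod 91).
Check: 89·16 = 1424 = 15·91 + 59.

16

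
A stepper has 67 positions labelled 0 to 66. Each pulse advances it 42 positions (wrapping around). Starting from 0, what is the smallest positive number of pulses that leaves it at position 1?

8

42·8 = 336 = 5·67 + 1, so 42⁻¹ ≡ 8 (mod 67).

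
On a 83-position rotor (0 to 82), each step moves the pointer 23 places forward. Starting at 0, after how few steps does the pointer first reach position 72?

32

The inverse of 23 mod 83 is 65 (since 23·65 = 1495 ≡ 1).
So x ≡ 65·72 = 4680 ≡ 32 (mod 83).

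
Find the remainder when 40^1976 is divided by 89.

67

By repeated squaring mod 89: 40^1≡40, 40^2≡87, 40^4≡4, 40^8≡16, 40^16≡78, 40^32≡32, 40^64≡45, 40^128≡67, 40^256≡39, 40^512≡8, 40^1024≡64.
1976 = 8 + 16 + 32 + 128 + 256 + 512 + 1024, so 40^1976 ≡ 16·78·32·67·39·8·64 ≡ 67 (mod 89).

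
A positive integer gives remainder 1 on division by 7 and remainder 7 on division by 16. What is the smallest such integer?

x ≡ 1 (mod 7) gives x ∈ {1, 8, 15, 22, 29, 36, 43, 50, …}.
The first of these with x mod 16 = 7 is 71.

71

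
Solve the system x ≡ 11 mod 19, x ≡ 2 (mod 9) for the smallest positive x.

x ≡ 2 (mod 9) gives x ∈ {2, 11}.
The first of these with x mod 19 = 11 is 11.

11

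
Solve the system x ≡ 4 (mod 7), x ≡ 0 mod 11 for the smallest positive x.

11

x ≡ 4 (mod 7) gives x ∈ {4, 11}.
The first of these with x mod 11 = 0 is 11.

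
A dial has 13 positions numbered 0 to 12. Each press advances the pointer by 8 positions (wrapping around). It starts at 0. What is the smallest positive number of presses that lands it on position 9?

6

The inverse of 8 mod 13 is 5 (since 8·5 = 40 ≡ 1).
Multiplying both sides by 5: x ≡ 5·9 = 45 ≡ 6 (mod 13).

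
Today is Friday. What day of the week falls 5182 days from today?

Dividing 5182 by 7 gives quotient 740 and remainder 2.
Friday + 2 days → Sunday.

Sunday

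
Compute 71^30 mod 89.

Successive squares of 71 mod 89: 71^1≡71, 71^2≡57, 71^4≡45, 71^8≡67, 71^16≡39.
30 = 2 + 4 + 8 + 16, so 71^30 ≡ 57·45·67·39 ≡ 22 (mod 89).

22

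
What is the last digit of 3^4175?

7

The units digit of 3^n cycles with period 4: 3, 9, 7, 1, …
4175 leaves remainder 3 on division by 4, so 3^4175 ends in 7.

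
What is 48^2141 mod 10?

8

The units digit of 48^n cycles with period 4: 8, 4, 2, 6, …
2141 mod 4 = 1, so the last digit matches 8^1 = 8.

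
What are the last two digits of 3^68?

Square-and-reduce mod 100: 3^1≡3, 3^2≡9, 3^4≡81, 3^8≡61, 3^16≡21, 3^32≡41, 3^64≡81.
68 = 4 + 64, so 3^68 ≡ 81·81 ≡ 61 (mod 100).

61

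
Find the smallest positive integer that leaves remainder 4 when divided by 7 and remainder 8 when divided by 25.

x ≡ 4 (mod 7) gives x ∈ {4, 11, 18, 25, 32, 39, 46, 53, …}.
The first of these with x mod 25 = 8 is 158.

158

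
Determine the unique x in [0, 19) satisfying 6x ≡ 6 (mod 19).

1

6⁻¹ ≡ 16 (mod 19) because 6·16 = 96 = 5·19 + 1.
So x ≡ 16·6 = 96 ≡ 1 (mod 19).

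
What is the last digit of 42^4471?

Powers of 2 mod 10 repeat with period 4: 2, 4, 8, 6.
4471 mod 4 = 3, so the last digit matches 2^3 = 8.

8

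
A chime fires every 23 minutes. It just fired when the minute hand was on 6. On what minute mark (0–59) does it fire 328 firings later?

50

328·23 = 7544.
Dividing 7544 by 60 gives quotient 125 and remainder 44.
(6 + 44) mod 60 = 50.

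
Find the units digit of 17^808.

1

The units digit of 17^n cycles with period 4: 7, 9, 3, 1, …
808 leaves remainder 0 on division by 4, so 17^808 ends in 1.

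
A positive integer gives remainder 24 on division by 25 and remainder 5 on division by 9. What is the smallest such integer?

149

x ≡ 5 (mod 9) gives x ∈ {5, 14, 23, 32, 41, 50, 59, 68, …}.
The first of these with x mod 25 = 24 is 149.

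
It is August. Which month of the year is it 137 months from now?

137 mod 12 = 5 (since 11·12 = 132).
August + 5 months → January.

January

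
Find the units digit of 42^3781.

2

Powers of 2 mod 10 repeat with period 4: 2, 4, 8, 6.
3781 mod 4 = 1, so the last digit matches 2^1 = 2.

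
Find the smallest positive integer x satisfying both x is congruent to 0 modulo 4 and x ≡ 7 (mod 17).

24

Since 17·1 ≡ 1 (mod 4), take x = 7 + 17·((0−7)·1 mod 4) = 7 + 17·1 = 24.
Check: 24 mod 4 = 0, 24 mod 17 = 7.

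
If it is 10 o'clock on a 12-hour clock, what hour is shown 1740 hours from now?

10

Dividing 1740 by 12 gives quotient 145 and remainder 0.
10 + 0 → 10 on a 12-hour dial.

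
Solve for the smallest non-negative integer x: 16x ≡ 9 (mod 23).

16⁻¹ ≡ 13 (mod 23) because 16·13 = 208 = 9·23 + 1.
So x ≡ 13·9 = 117 ≡ 2 (mod 23).

2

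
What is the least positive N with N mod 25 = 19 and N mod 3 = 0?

69

x ≡ 0 (mod 3) gives x ∈ {0, 3, 6, 9, 12, 15, 18, 21, …}.
The first of these with x mod 25 = 19 is 69.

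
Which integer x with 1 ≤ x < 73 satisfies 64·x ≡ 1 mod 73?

8

73 = 1·64 + 9
64 = 7·9 + 1
9 = 9·1 + 0
Back-substituting gives 64·8 ≡ 1 (mod 73).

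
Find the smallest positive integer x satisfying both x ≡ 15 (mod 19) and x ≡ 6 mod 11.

72

x ≡ 6 (mod 11) gives x ∈ {6, 17, 28, 39, 50, 61, 72}.
The first of these with x mod 19 = 15 is 72.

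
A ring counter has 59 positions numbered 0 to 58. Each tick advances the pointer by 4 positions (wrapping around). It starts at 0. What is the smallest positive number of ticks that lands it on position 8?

4⁻¹ ≡ 15 (mod 59) because 4·15 = 60 = 1·59 + 1.
Multiplying both sides by 15: x ≡ 15·8 = 120 ≡ 2 (mod 59).
Check: 4·2 = 8 = 0·59 + 8.

2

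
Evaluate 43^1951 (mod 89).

Successive squares of 43 mod 89: 43^1≡43, 43^2≡69, 43^4≡44, 43^8≡67, 43^16≡39, 43^32≡8, 43^64≡64, 43^128≡2, 43^256≡4, 43^512≡16, 43^1024≡78.
1951 = 1 + 2 + 4 + 8 + 16 + 128 + 256 + 512 + 1024, so 43^1951 ≡ 43·69·44·67·39·2·4·16·78 ≡ 63 (mod 89).

63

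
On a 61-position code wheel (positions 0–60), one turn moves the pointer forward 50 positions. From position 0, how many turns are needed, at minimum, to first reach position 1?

50·11 = 550 = 9·61 + 1, so 50⁻¹ ≡ 11 (mod 61).

11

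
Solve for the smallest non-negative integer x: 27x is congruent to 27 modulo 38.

1

27⁻¹ ≡ 31 (mod 38) because 27·31 = 837 = 22·38 + 1.
Multiplying both sides by 31: x ≡ 31·27 = 837 ≡ 1 (mod 38).
Check: 27·1 = 27 = 0·38 + 27.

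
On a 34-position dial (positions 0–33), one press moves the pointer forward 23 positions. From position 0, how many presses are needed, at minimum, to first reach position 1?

23·3 = 69 = 2·34 + 1, so 23⁻¹ ≡ 3 (mod 34).

3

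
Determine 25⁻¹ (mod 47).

47 = 1·25 + 22
25 = 1·22 + 3
22 = 7·3 + 1
3 = 3·1 + 0
Back-substituting gives 25·32 ≡ 1 (mod 47).

32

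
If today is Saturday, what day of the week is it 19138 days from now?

Saturday

Dividing 19138 by 7 gives quotient 2734 and remainder 0.
Saturday + 0 days → Saturday.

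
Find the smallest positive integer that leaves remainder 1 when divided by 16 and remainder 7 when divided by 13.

33

Since 13·5 ≡ 1 (mod 16), take x = 7 + 13·((1−7)·5 mod 16) = 7 + 13·2 = 33.
Check: 33 mod 16 = 1, 33 mod 13 = 7.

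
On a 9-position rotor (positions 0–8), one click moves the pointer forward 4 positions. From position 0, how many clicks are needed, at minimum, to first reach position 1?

7

4·7 = 28 = 3·9 + 1, so 4⁻¹ ≡ 7 (mod 9).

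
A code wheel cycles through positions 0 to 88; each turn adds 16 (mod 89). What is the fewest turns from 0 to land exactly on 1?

89 = 5·16 + 9
16 = 1·9 + 7
9 = 1·7 + 2
7 = 3·2 + 1
2 = 2·1 + 0
Back-substituting gives 16·39 ≡ 1 (mod 89).

39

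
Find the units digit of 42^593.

Powers of 2 mod 10 repeat with period 4: 2, 4, 8, 6.
593 mod 4 = 1, so the last digit matches 2^1 = 2.

2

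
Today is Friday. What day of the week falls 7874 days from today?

Dividing 7874 by 7 gives quotient 1124 and remainder 6.
Friday + 6 days → Thursday.

Thursday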